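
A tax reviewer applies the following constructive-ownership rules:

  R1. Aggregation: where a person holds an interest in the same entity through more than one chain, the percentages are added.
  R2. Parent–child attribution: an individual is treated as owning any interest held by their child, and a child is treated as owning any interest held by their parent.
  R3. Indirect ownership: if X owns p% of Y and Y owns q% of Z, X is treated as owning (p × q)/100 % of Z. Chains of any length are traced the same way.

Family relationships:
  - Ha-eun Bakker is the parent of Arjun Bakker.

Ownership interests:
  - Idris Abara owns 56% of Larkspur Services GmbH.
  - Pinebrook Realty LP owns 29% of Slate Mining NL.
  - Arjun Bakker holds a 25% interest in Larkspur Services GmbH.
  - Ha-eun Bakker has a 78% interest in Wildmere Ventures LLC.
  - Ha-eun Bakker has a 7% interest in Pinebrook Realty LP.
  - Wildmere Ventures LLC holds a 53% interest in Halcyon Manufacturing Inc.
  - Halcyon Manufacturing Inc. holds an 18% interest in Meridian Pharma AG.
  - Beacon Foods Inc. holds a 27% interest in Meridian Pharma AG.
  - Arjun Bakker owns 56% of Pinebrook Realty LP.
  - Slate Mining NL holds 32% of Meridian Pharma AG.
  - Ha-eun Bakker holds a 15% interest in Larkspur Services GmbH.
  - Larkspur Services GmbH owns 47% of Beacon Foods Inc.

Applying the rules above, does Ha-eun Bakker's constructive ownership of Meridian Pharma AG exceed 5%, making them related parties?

Yes

By parent–child attribution (R2), Ha-eun Bakker is treated as also owning Arjun Bakker's interest in Pinebrook Realty LP, giving 7% + 56% = 63%.
By parent–child attribution (R2), Ha-eun Bakker is treated as also owning Arjun Bakker's interest in Larkspur Services GmbH, giving 15% + 25% = 40%.
Chain via Pinebrook Realty LP → Slate Mining NL (R3): 63% × 29% × 32% = 5.8464% of Meridian Pharma AG.
Chain via Larkspur Services GmbH → Beacon Foods Inc. (R3): 40% × 47% × 27% = 5.076% of Meridian Pharma AG.
Chain via Wildmere Ventures LLC → Halcyon Manufacturing Inc. (R3): 78% × 53% × 18% = 7.4412% of Meridian Pharma AG.
Aggregating (R1): 5.8464% + 5.076% + 7.4412% = 18.3636%.
18.3636% exceeds the 5% threshold, so Ha-eun is a related party to Meridian Pharma AG.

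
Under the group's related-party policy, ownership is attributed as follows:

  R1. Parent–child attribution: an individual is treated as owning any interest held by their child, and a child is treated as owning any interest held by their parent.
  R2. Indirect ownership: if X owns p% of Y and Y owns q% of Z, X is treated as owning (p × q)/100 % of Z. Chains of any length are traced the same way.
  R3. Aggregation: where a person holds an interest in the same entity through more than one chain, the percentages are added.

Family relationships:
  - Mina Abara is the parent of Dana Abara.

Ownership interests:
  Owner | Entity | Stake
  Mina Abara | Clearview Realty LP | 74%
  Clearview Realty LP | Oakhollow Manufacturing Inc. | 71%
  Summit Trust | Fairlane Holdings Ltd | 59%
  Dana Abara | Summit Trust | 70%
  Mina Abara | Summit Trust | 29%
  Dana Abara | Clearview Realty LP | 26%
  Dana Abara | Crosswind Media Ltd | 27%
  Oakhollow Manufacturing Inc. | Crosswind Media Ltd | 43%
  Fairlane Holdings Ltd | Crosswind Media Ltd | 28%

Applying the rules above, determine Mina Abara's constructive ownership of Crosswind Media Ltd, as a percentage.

By parent–child attribution (R1), Mina Abara is treated as also owning Dana Abara's interest in Summit Trust, giving 29% + 70% = 99%.
By parent–child attribution (R1), Mina Abara is treated as also owning Dana Abara's interest in Clearview Realty LP, giving 74% + 26% = 100%.
By parent–child attribution (R1), Mina Abara is treated as owning Dana Abara's 27% interest in Crosswind Media Ltd.
Chain via Summit Trust → Fairlane Holdings Ltd (R2): 99% × 59% × 28% = 16.3548% of Crosswind Media Ltd.
Chain via Clearview Realty LP → Oakhollow Manufacturing Inc. (R2): 100% × 71% × 43% = 30.53% of Crosswind Media Ltd.
Direct interest in Crosswind Media Ltd: 27%.
Aggregating (R3): 16.3548% + 30.53% + 27% = 73.8848%.

73.8848%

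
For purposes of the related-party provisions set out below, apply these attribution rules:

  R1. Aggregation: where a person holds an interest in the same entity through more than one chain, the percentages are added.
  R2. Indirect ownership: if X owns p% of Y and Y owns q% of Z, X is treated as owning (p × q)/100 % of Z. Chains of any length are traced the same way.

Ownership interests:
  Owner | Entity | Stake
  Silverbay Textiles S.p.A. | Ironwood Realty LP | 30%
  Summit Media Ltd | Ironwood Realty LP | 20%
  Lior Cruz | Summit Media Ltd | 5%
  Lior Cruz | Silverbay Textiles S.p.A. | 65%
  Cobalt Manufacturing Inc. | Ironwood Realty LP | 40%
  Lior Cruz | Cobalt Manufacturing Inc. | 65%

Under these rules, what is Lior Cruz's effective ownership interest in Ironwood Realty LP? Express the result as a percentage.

Chain via Cobalt Manufacturing Inc. (R2): 65% × 40% = 26% of Ironwood Realty LP.
Chain via Silverbay Textiles S.p.A. (R2): 65% × 30% = 19.5% of Ironwood Realty LP.
Chain via Summit Media Ltd (R2): 5% × 20% = 1% of Ironwood Realty LP.
Aggregating (R1): 26% + 19.5% + 1% = 46.5%.

46.5%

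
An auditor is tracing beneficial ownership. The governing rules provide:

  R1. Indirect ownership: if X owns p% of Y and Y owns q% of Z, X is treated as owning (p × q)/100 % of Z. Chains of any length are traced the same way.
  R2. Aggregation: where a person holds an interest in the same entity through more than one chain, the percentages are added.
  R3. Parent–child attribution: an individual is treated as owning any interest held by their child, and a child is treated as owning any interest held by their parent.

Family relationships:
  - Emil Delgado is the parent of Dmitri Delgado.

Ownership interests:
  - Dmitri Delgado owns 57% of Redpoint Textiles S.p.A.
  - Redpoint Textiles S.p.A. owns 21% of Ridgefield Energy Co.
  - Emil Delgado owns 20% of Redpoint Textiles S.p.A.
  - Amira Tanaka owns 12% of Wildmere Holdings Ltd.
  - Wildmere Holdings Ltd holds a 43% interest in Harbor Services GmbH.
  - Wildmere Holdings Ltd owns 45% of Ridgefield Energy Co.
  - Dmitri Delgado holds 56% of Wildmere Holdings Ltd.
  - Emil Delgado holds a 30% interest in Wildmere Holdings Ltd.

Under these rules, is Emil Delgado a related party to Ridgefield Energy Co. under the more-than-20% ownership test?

Yes

By parent–child attribution (R3), Emil Delgado is treated as also owning Dmitri Delgado's interest in Redpoint Textiles S.p.A, giving 20% + 57% = 77%.
By parent–child attribution (R3), Emil Delgado is treated as also owning Dmitri Delgado's interest in Wildmere Holdings Ltd, giving 30% + 56% = 86%.
Chain via Redpoint Textiles S.p.A. (R1): 77% × 21% = 16.17% of Ridgefield Energy Co.
Chain via Wildmere Holdings Ltd (R1): 86% × 45% = 38.7% of Ridgefield Energy Co.
Aggregating (R2): 16.17% + 38.7% = 54.87%.
54.87% exceeds the 20% threshold, so Emil is a related party to Ridgefield Energy Co.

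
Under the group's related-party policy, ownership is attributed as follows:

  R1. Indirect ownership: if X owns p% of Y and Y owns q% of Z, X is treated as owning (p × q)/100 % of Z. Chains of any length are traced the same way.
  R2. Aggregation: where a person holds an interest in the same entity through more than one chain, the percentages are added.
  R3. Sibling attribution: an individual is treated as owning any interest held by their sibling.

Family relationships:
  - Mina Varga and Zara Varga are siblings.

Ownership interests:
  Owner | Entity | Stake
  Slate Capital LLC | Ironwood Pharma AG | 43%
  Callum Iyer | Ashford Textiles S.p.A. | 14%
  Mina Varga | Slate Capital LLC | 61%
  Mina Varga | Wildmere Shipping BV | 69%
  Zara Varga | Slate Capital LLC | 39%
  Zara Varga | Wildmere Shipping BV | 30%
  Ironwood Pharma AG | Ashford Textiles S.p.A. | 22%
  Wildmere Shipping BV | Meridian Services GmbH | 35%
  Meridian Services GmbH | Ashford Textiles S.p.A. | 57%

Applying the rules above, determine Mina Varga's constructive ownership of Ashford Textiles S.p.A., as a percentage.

By sibling attribution (R3), Mina Varga is treated as also owning Zara Varga's interest in Wildmere Shipping BV, giving 69% + 30% = 99%.
By sibling attribution (R3), Mina Varga is treated as also owning Zara Varga's interest in Slate Capital LLC, giving 61% + 39% = 100%.
Chain via Wildmere Shipping BV → Meridian Services GmbH (R1): 99% × 35% × 57% = 19.7505% of Ashford Textiles S.p.A.
Chain via Slate Capital LLC → Ironwood Pharma AG (R1): 100% × 43% × 22% = 9.46% of Ashford Textiles S.p.A.
Aggregating (R2): 19.7505% + 9.46% = 29.2105%.

29.2105%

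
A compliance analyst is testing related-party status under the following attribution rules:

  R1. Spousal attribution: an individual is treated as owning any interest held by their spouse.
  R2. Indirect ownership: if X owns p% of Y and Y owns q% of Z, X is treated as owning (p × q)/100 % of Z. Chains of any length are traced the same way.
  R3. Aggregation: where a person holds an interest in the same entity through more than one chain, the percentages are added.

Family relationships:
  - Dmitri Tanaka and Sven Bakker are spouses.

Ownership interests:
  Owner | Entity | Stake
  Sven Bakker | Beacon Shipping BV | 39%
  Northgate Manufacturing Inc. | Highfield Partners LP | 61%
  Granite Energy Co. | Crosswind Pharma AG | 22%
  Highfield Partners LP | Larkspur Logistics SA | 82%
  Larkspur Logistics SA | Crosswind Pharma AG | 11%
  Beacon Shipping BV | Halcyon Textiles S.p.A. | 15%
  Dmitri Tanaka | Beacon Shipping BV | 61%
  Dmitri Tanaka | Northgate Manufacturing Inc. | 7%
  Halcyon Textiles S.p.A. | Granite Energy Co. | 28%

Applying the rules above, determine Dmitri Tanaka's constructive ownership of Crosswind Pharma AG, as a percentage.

1.309154%

By spousal attribution (R1), Dmitri Tanaka is treated as also owning Sven Bakker's interest in Beacon Shipping BV, giving 61% + 39% = 100%.
Chain via Beacon Shipping BV → Halcyon Textiles S.p.A. → Granite Energy Co. (R2): 100% × 15% × 28% × 22% = 0.924% of Crosswind Pharma AG.
Chain via Northgate Manufacturing Inc. → Highfield Partners LP → Larkspur Logistics SA (R2): 7% × 61% × 82% × 11% = 0.385154% of Crosswind Pharma AG.
Aggregating (R3): 0.924% + 0.385154% = 1.309154%.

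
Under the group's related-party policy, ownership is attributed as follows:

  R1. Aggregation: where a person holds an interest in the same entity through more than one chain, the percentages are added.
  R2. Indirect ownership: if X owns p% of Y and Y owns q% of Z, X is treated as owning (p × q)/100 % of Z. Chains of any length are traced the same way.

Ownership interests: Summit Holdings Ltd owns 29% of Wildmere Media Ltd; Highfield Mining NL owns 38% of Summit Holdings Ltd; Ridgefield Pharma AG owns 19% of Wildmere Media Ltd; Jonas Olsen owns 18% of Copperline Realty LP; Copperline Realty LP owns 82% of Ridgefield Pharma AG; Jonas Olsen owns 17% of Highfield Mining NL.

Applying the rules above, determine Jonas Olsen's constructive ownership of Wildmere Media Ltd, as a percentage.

4.6778%

Chain via Highfield Mining NL → Summit Holdings Ltd (R2): 17% × 38% × 29% = 1.8734% of Wildmere Media Ltd.
Chain via Copperline Realty LP → Ridgefield Pharma AG (R2): 18% × 82% × 19% = 2.8044% of Wildmere Media Ltd.
Aggregating (R1): 1.8734% + 2.8044% = 4.6778%.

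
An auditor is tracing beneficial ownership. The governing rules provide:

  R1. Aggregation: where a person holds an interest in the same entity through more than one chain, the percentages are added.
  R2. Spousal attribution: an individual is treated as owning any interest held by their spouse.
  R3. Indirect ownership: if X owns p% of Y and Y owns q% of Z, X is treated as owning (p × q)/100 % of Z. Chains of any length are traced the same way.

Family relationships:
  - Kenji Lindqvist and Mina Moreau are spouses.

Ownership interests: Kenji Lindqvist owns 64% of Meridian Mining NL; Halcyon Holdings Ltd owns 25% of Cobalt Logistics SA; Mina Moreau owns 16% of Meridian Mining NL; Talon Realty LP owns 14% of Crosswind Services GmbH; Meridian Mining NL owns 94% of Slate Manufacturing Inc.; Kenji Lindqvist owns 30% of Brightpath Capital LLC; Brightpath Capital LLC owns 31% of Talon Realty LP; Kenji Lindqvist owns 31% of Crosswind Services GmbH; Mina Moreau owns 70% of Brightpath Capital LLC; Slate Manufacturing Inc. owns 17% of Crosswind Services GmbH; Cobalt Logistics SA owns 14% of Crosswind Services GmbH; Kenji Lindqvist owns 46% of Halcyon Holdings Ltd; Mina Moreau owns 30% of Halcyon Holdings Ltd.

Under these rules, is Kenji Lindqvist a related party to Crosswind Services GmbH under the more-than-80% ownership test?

No

By spousal attribution (R2), Kenji Lindqvist is treated as also owning Mina Moreau's interest in Meridian Mining NL, giving 64% + 16% = 80%.
By spousal attribution (R2), Kenji Lindqvist is treated as also owning Mina Moreau's interest in Brightpath Capital LLC, giving 30% + 70% = 100%.
By spousal attribution (R2), Kenji Lindqvist is treated as also owning Mina Moreau's interest in Halcyon Holdings Ltd, giving 46% + 30% = 76%.
Chain via Meridian Mining NL → Slate Manufacturing Inc. (R3): 80% × 94% × 17% = 12.784% of Crosswind Services GmbH.
Chain via Brightpath Capital LLC → Talon Realty LP (R3): 100% × 31% × 14% = 4.34% of Crosswind Services GmbH.
Chain via Halcyon Holdings Ltd → Cobalt Logistics SA (R3): 76% × 25% × 14% = 2.66% of Crosswind Services GmbH.
Direct interest in Crosswind Services GmbH: 31%.
Aggregating (R1): 12.784% + 4.34% + 2.66% + 31% = 50.784%.
50.784% does not exceed the 80% threshold, so Kenji is not a related party to Crosswind Services GmbH.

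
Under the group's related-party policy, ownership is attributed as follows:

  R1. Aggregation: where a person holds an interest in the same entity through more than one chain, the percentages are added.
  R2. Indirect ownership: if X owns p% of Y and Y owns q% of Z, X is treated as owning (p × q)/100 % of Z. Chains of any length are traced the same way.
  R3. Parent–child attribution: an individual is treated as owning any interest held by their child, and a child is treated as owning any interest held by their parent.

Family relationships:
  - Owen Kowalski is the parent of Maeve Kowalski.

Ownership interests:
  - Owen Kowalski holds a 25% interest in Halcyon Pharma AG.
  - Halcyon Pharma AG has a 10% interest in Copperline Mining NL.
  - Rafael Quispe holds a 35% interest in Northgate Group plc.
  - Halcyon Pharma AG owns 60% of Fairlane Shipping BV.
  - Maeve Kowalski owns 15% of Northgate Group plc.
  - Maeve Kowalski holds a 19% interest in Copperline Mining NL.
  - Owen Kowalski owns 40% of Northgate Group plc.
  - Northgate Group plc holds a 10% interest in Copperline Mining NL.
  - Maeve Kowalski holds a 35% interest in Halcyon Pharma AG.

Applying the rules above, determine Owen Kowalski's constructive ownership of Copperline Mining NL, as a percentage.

30.5%

By parent–child attribution (R3), Owen Kowalski is treated as also owning Maeve Kowalski's interest in Halcyon Pharma AG, giving 25% + 35% = 60%.
By parent–child attribution (R3), Owen Kowalski is treated as also owning Maeve Kowalski's interest in Northgate Group plc, giving 40% + 15% = 55%.
By parent–child attribution (R3), Owen Kowalski is treated as owning Maeve Kowalski's 19% interest in Copperline Mining NL.
Chain via Halcyon Pharma AG (R2): 60% × 10% = 6% of Copperline Mining NL.
Chain via Northgate Group plc (R2): 55% × 10% = 5.5% of Copperline Mining NL.
Direct interest in Copperline Mining NL: 19%.
Aggregating (R1): 6% + 5.5% + 19% = 30.5%.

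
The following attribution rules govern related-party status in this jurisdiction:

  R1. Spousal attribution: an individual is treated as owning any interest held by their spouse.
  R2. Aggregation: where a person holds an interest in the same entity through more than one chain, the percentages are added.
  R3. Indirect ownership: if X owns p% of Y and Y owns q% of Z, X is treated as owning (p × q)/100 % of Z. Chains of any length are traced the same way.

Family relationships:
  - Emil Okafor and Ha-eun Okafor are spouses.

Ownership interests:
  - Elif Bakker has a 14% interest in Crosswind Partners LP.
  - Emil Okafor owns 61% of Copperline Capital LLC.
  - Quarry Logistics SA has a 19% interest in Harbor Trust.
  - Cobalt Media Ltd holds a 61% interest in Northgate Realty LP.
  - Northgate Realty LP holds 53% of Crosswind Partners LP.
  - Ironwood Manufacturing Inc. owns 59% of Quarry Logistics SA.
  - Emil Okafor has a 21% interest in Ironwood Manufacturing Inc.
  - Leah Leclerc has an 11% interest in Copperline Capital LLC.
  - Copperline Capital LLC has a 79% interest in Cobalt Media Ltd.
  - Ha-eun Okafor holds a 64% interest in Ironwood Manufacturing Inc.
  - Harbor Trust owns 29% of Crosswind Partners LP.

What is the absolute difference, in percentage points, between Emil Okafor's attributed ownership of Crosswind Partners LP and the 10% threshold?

By spousal attribution (R1), Emil Okafor is treated as also owning Ha-eun Okafor's interest in Ironwood Manufacturing Inc, giving 21% + 64% = 85%.
Chain via Copperline Capital LLC → Cobalt Media Ltd → Northgate Realty LP (R3): 61% × 79% × 61% × 53% = 15.579827% of Crosswind Partners LP.
Chain via Ironwood Manufacturing Inc. → Quarry Logistics SA → Harbor Trust (R3): 85% × 59% × 19% × 29% = 2.763265% of Crosswind Partners LP.
Aggregating (R2): 15.579827% + 2.763265% = 18.343092%.
18.343092% exceeds the 10% threshold by 8.343092 percentage points.

8.343092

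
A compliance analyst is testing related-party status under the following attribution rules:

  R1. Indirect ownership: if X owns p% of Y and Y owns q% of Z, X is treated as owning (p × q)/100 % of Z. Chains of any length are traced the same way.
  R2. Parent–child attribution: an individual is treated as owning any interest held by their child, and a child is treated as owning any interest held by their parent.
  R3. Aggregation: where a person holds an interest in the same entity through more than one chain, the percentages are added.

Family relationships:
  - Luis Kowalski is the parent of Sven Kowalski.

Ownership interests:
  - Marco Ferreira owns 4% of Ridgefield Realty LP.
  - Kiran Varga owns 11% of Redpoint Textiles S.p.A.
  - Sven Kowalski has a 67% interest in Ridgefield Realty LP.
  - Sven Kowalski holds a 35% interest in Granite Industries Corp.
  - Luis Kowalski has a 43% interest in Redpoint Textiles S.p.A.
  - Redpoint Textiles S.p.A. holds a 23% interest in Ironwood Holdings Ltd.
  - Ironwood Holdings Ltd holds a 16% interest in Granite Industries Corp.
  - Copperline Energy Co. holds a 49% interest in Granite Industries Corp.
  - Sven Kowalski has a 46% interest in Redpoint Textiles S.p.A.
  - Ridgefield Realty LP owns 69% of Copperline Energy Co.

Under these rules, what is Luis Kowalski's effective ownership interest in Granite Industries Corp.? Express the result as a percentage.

60.9279%

By parent–child attribution (R2), Luis Kowalski is treated as also owning Sven Kowalski's interest in Redpoint Textiles S.p.A, giving 43% + 46% = 89%.
By parent–child attribution (R2), Luis Kowalski is treated as owning Sven Kowalski's 67% interest in Ridgefield Realty LP.
By parent–child attribution (R2), Luis Kowalski is treated as owning Sven Kowalski's 35% interest in Granite Industries Corp.
Chain via Redpoint Textiles S.p.A. → Ironwood Holdings Ltd (R1): 89% × 23% × 16% = 3.2752% of Granite Industries Corp.
Chain via Ridgefield Realty LP → Copperline Energy Co. (R1): 67% × 69% × 49% = 22.6527% of Granite Industries Corp.
Direct interest in Granite Industries Corp: 35%.
Aggregating (R3): 3.2752% + 22.6527% + 35% = 60.9279%.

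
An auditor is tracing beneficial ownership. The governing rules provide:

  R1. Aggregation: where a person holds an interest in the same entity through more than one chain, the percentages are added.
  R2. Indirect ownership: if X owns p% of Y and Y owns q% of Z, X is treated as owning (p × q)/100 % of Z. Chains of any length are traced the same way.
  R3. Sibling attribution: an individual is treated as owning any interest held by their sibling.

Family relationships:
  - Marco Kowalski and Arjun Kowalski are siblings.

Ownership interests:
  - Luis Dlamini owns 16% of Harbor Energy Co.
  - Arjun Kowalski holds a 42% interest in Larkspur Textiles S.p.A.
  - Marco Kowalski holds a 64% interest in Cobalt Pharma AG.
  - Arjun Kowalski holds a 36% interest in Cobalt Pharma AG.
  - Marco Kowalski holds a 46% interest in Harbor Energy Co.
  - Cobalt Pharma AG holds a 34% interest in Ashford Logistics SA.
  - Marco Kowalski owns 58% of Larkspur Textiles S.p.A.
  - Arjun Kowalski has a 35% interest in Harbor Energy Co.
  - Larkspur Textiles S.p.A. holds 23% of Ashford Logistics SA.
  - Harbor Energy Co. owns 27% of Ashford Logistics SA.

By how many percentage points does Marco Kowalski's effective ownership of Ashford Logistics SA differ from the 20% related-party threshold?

By sibling attribution (R3), Marco Kowalski is treated as also owning Arjun Kowalski's interest in Cobalt Pharma AG, giving 64% + 36% = 100%.
By sibling attribution (R3), Marco Kowalski is treated as also owning Arjun Kowalski's interest in Larkspur Textiles S.p.A, giving 58% + 42% = 100%.
By sibling attribution (R3), Marco Kowalski is treated as also owning Arjun Kowalski's interest in Harbor Energy Co, giving 46% + 35% = 81%.
Chain via Cobalt Pharma AG (R2): 100% × 34% = 34% of Ashford Logistics SA.
Chain via Larkspur Textiles S.p.A. (R2): 100% × 23% = 23% of Ashford Logistics SA.
Chain via Harbor Energy Co. (R2): 81% × 27% = 21.87% of Ashford Logistics SA.
Aggregating (R1): 34% + 23% + 21.87% = 78.87%.
78.87% exceeds the 20% threshold by 58.87 percentage points.

58.87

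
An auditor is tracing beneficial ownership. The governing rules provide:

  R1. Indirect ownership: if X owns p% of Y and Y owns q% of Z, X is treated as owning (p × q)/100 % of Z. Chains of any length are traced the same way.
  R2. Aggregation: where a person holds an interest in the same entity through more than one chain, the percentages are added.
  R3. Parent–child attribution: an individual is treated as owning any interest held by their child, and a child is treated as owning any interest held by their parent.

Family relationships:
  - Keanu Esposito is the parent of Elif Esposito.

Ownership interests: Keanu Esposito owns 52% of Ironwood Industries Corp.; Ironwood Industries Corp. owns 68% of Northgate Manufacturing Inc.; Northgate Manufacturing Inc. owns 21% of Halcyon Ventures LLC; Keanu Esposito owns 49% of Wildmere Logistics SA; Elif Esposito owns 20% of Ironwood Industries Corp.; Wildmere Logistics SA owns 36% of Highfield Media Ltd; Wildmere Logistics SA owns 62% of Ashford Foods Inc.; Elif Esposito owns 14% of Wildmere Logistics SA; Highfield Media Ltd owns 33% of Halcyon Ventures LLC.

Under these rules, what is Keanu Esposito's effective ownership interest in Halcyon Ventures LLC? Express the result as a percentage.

17.766%

By parent–child attribution (R3), Keanu Esposito is treated as also owning Elif Esposito's interest in Ironwood Industries Corp, giving 52% + 20% = 72%.
By parent–child attribution (R3), Keanu Esposito is treated as also owning Elif Esposito's interest in Wildmere Logistics SA, giving 49% + 14% = 63%.
Chain via Ironwood Industries Corp. → Northgate Manufacturing Inc. (R1): 72% × 68% × 21% = 10.2816% of Halcyon Ventures LLC.
Chain via Wildmere Logistics SA → Highfield Media Ltd (R1): 63% × 36% × 33% = 7.4844% of Halcyon Ventures LLC.
Aggregating (R2): 10.2816% + 7.4844% = 17.766%.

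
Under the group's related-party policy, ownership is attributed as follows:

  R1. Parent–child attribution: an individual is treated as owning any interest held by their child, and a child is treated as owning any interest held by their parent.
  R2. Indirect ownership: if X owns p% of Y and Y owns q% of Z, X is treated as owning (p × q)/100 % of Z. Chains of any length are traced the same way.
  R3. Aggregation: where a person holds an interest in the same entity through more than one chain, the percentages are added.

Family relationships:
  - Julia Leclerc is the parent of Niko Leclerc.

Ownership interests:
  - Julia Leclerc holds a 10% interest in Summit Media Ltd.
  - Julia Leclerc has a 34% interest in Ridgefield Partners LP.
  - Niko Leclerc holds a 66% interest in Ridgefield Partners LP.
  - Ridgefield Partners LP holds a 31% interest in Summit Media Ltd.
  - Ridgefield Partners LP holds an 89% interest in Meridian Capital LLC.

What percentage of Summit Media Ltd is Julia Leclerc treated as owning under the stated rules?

41%

By parent–child attribution (R1), Julia Leclerc is treated as also owning Niko Leclerc's interest in Ridgefield Partners LP, giving 34% + 66% = 100%.
Chain via Ridgefield Partners LP (R2): 100% × 31% = 31% of Summit Media Ltd.
Direct interest in Summit Media Ltd: 10%.
Aggregating (R3): 31% + 10% = 41%.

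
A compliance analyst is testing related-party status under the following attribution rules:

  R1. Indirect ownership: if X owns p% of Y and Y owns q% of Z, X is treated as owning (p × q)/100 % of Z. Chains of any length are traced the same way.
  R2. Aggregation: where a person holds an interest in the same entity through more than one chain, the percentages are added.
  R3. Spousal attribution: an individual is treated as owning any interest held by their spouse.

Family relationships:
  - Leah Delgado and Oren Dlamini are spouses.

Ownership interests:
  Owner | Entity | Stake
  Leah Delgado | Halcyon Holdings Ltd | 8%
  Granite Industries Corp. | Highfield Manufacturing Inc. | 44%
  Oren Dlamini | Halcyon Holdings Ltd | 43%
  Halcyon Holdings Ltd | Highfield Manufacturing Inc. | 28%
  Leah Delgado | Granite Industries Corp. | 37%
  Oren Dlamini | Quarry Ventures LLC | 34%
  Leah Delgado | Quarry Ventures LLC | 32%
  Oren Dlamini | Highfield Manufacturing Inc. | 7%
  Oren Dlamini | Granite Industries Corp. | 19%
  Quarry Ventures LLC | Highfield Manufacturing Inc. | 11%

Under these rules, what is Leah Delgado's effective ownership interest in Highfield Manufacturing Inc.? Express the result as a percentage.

By spousal attribution (R3), Leah Delgado is treated as also owning Oren Dlamini's interest in Quarry Ventures LLC, giving 32% + 34% = 66%.
By spousal attribution (R3), Leah Delgado is treated as also owning Oren Dlamini's interest in Granite Industries Corp, giving 37% + 19% = 56%.
By spousal attribution (R3), Leah Delgado is treated as also owning Oren Dlamini's interest in Halcyon Holdings Ltd, giving 8% + 43% = 51%.
By spousal attribution (R3), Leah Delgado is treated as owning Oren Dlamini's 7% interest in Highfield Manufacturing Inc.
Chain via Quarry Ventures LLC (R1): 66% × 11% = 7.26% of Highfield Manufacturing Inc.
Chain via Granite Industries Corp. (R1): 56% × 44% = 24.64% of Highfield Manufacturing Inc.
Chain via Halcyon Holdings Ltd (R1): 51% × 28% = 14.28% of Highfield Manufacturing Inc.
Direct interest in Highfield Manufacturing Inc: 7%.
Aggregating (R2): 7.26% + 24.64% + 14.28% + 7% = 53.18%.

53.18%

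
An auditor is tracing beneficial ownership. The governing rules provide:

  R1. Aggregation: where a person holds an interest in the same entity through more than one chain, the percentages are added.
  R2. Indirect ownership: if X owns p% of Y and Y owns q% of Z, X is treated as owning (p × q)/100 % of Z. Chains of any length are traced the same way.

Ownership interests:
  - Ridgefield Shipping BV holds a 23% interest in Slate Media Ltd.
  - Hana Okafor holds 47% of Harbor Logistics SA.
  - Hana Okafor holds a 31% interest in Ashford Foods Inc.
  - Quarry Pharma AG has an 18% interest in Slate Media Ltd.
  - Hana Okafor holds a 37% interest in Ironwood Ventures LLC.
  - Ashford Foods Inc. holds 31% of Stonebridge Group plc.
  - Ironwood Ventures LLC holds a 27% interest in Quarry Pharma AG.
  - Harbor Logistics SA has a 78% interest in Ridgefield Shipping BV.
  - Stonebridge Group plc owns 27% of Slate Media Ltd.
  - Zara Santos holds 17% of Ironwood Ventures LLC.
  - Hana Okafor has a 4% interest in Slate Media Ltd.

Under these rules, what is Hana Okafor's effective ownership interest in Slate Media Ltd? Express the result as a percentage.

16.8247%

Chain via Ashford Foods Inc. → Stonebridge Group plc (R2): 31% × 31% × 27% = 2.5947% of Slate Media Ltd.
Chain via Ironwood Ventures LLC → Quarry Pharma AG (R2): 37% × 27% × 18% = 1.7982% of Slate Media Ltd.
Chain via Harbor Logistics SA → Ridgefield Shipping BV (R2): 47% × 78% × 23% = 8.4318% of Slate Media Ltd.
Direct interest in Slate Media Ltd: 4%.
Aggregating (R1): 2.5947% + 1.7982% + 8.4318% + 4% = 16.8247%.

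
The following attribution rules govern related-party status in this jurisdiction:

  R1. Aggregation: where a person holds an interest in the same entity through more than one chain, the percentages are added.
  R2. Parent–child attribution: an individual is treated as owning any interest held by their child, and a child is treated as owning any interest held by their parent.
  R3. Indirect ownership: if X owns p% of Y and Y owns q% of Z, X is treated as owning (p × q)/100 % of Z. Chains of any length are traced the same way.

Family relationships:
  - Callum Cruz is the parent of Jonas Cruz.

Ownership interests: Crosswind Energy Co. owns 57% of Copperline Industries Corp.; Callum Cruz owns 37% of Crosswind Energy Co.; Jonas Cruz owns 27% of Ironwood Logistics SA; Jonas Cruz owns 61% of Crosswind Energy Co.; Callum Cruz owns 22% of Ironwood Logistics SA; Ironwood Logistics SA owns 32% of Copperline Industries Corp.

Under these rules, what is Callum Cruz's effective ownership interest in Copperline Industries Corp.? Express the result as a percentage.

By parent–child attribution (R2), Callum Cruz is treated as also owning Jonas Cruz's interest in Ironwood Logistics SA, giving 22% + 27% = 49%.
By parent–child attribution (R2), Callum Cruz is treated as also owning Jonas Cruz's interest in Crosswind Energy Co, giving 37% + 61% = 98%.
Chain via Ironwood Logistics SA (R3): 49% × 32% = 15.68% of Copperline Industries Corp.
Chain via Crosswind Energy Co. (R3): 98% × 57% = 55.86% of Copperline Industries Corp.
Aggregating (R1): 15.68% + 55.86% = 71.54%.

71.54%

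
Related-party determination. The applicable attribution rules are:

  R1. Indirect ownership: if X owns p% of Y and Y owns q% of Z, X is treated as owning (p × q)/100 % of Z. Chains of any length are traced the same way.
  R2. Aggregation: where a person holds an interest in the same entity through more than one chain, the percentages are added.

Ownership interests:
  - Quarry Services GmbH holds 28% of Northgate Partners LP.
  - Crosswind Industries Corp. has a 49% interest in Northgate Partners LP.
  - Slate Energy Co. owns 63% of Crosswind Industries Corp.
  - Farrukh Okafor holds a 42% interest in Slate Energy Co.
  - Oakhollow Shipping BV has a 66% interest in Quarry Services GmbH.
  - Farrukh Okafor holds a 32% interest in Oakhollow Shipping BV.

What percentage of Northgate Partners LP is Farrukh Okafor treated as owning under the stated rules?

Chain via Slate Energy Co. → Crosswind Industries Corp. (R1): 42% × 63% × 49% = 12.9654% of Northgate Partners LP.
Chain via Oakhollow Shipping BV → Quarry Services GmbH (R1): 32% × 66% × 28% = 5.9136% of Northgate Partners LP.
Aggregating (R2): 12.9654% + 5.9136% = 18.879%.

18.879%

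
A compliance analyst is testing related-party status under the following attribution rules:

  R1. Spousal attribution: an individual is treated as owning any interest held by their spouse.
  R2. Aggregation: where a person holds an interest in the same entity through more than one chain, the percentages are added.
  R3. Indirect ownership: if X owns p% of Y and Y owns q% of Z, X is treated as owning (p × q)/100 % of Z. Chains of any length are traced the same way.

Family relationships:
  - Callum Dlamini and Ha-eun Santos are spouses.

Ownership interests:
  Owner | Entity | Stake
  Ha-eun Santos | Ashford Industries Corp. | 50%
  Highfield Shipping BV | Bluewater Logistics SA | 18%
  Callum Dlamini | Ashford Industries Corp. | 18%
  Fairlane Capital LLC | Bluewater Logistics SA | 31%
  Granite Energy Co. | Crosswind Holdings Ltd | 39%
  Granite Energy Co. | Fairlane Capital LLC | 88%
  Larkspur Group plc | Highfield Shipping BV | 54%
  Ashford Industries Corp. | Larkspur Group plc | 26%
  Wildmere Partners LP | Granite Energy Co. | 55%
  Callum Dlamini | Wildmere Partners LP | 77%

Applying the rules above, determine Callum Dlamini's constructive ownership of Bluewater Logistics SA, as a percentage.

By spousal attribution (R1), Callum Dlamini is treated as also owning Ha-eun Santos's interest in Ashford Industries Corp, giving 18% + 50% = 68%.
Chain via Ashford Industries Corp. → Larkspur Group plc → Highfield Shipping BV (R3): 68% × 26% × 54% × 18% = 1.718496% of Bluewater Logistics SA.
Chain via Wildmere Partners LP → Granite Energy Co. → Fairlane Capital LLC (R3): 77% × 55% × 88% × 31% = 11.55308% of Bluewater Logistics SA.
Aggregating (R2): 1.718496% + 11.55308% = 13.271576%.

13.271576%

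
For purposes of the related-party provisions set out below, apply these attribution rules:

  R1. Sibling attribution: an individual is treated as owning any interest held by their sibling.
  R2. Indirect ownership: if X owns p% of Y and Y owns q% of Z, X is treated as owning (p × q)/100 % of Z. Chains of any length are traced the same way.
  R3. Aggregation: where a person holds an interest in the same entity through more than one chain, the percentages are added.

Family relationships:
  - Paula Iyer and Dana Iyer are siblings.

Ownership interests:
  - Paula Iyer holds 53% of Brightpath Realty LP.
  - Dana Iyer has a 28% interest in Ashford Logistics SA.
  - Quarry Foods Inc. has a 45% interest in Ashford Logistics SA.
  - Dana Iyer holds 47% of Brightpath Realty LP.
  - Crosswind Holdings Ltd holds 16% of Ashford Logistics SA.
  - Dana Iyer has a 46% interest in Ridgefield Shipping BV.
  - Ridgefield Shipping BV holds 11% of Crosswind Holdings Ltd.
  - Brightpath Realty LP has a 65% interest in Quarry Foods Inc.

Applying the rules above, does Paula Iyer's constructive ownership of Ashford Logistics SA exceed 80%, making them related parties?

By sibling attribution (R1), Paula Iyer is treated as also owning Dana Iyer's interest in Brightpath Realty LP, giving 53% + 47% = 100%.
By sibling attribution (R1), Paula Iyer is treated as owning Dana Iyer's 46% interest in Ridgefield Shipping BV.
By sibling attribution (R1), Paula Iyer is treated as owning Dana Iyer's 28% interest in Ashford Logistics SA.
Chain via Brightpath Realty LP → Quarry Foods Inc. (R2): 100% × 65% × 45% = 29.25% of Ashford Logistics SA.
Chain via Ridgefield Shipping BV → Crosswind Holdings Ltd (R2): 46% × 11% × 16% = 0.8096% of Ashford Logistics SA.
Direct interest in Ashford Logistics SA: 28%.
Aggregating (R3): 29.25% + 0.8096% + 28% = 58.0596%.
58.0596% does not exceed the 80% threshold, so Paula is not a related party to Ashford Logistics SA.

No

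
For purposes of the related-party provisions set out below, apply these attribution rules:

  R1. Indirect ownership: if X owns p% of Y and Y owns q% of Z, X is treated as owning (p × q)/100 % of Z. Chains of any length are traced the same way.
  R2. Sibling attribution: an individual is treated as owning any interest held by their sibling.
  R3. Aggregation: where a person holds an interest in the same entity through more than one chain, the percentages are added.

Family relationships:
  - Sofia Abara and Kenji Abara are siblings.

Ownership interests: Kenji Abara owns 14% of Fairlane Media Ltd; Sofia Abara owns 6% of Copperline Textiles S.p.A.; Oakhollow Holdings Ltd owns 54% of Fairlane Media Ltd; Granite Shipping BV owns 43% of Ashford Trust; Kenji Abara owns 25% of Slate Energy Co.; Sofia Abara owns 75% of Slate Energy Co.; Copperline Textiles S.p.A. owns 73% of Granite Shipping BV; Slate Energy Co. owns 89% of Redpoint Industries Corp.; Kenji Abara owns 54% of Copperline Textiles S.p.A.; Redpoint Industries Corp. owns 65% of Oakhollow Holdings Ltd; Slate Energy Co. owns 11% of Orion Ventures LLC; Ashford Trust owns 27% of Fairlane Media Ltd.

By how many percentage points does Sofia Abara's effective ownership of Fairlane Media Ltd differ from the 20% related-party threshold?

30.32418

By sibling attribution (R2), Sofia Abara is treated as also owning Kenji Abara's interest in Slate Energy Co, giving 75% + 25% = 100%.
By sibling attribution (R2), Sofia Abara is treated as also owning Kenji Abara's interest in Copperline Textiles S.p.A, giving 6% + 54% = 60%.
By sibling attribution (R2), Sofia Abara is treated as owning Kenji Abara's 14% interest in Fairlane Media Ltd.
Chain via Slate Energy Co. → Redpoint Industries Corp. → Oakhollow Holdings Ltd (R1): 100% × 89% × 65% × 54% = 31.239% of Fairlane Media Ltd.
Chain via Copperline Textiles S.p.A. → Granite Shipping BV → Ashford Trust (R1): 60% × 73% × 43% × 27% = 5.08518% of Fairlane Media Ltd.
Direct interest in Fairlane Media Ltd: 14%.
Aggregating (R3): 31.239% + 5.08518% + 14% = 50.32418%.
50.32418% exceeds the 20% threshold by 30.32418 percentage points.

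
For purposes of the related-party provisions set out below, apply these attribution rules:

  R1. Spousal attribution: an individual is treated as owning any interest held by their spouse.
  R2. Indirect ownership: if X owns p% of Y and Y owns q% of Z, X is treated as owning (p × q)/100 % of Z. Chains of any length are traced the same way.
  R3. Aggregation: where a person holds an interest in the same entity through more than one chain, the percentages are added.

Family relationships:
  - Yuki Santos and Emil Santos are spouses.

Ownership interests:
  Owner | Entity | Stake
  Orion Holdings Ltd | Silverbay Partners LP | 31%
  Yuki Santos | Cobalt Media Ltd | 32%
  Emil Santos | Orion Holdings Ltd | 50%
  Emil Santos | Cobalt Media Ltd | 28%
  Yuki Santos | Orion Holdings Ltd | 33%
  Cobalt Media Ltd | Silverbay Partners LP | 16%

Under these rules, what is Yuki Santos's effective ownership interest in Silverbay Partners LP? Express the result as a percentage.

35.33%

By spousal attribution (R1), Yuki Santos is treated as also owning Emil Santos's interest in Cobalt Media Ltd, giving 32% + 28% = 60%.
By spousal attribution (R1), Yuki Santos is treated as also owning Emil Santos's interest in Orion Holdings Ltd, giving 33% + 50% = 83%.
Chain via Cobalt Media Ltd (R2): 60% × 16% = 9.6% of Silverbay Partners LP.
Chain via Orion Holdings Ltd (R2): 83% × 31% = 25.73% of Silverbay Partners LP.
Aggregating (R3): 9.6% + 25.73% = 35.33%.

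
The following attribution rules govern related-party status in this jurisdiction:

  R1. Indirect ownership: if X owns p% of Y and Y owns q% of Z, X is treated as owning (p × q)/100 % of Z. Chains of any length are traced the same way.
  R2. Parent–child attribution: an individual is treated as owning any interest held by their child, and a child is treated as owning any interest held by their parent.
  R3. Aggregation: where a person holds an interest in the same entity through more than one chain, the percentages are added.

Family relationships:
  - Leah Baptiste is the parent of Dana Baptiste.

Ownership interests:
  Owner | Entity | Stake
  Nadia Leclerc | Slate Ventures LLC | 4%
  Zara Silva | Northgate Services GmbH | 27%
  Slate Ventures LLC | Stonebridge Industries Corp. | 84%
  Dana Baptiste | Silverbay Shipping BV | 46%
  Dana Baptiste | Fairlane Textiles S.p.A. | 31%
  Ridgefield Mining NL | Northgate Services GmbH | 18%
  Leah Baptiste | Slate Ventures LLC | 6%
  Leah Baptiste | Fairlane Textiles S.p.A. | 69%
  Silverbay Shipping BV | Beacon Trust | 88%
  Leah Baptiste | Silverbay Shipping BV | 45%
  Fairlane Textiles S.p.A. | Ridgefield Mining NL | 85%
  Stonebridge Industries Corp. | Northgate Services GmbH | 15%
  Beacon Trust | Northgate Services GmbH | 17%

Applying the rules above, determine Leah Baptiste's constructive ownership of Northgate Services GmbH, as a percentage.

29.6696%

By parent–child attribution (R2), Leah Baptiste is treated as also owning Dana Baptiste's interest in Fairlane Textiles S.p.A, giving 69% + 31% = 100%.
By parent–child attribution (R2), Leah Baptiste is treated as also owning Dana Baptiste's interest in Silverbay Shipping BV, giving 45% + 46% = 91%.
Chain via Slate Ventures LLC → Stonebridge Industries Corp. (R1): 6% × 84% × 15% = 0.756% of Northgate Services GmbH.
Chain via Fairlane Textiles S.p.A. → Ridgefield Mining NL (R1): 100% × 85% × 18% = 15.3% of Northgate Services GmbH.
Chain via Silverbay Shipping BV → Beacon Trust (R1): 91% × 88% × 17% = 13.6136% of Northgate Services GmbH.
Aggregating (R3): 0.756% + 15.3% + 13.6136% = 29.6696%.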